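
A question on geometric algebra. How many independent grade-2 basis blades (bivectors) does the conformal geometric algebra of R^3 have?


The conformal model of R^3 uses Cl(4,1) with m = 3 + 2 = 5 generators.
Number of grade-2 blades = C(m, 2) = C(5, 2)
= 5*4/2 = 10


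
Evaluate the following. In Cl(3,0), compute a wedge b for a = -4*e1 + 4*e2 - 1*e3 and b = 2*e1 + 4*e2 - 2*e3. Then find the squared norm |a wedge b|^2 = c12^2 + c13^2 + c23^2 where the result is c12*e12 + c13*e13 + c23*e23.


a wedge b = (a1*b2 - a2*b1)*e12 + (a1*b3 - a3*b1)*e13 + (a2*b3 - a3*b2)*e23
e12 coeff: (-4)*4 - 4*2 = -16 - 8 = -24
e13 coeff: (-4)*(-2) - (-1)*2 = 8 - (-2) = 10
e23 coeff: 4*(-2) - (-1)*4 = -8 - (-4) = -4
|a wedge b|^2 = (-24)^2 + 10^2 + (-4)^2
= 576 + 100 + 16
= 692


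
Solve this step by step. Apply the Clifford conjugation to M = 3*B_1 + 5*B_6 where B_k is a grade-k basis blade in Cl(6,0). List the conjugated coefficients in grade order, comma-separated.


Clifford conjugate sign for grade k: (-1)^(k(k+1)/2)
Grade 1: (-1)^(1*2/2) = (-1)^1 = -1, coeff 3 -> -3
Grade 6: (-1)^(6*7/2) = (-1)^21 = -1, coeff 5 -> -5
Conjugated coefficients: -3, -5


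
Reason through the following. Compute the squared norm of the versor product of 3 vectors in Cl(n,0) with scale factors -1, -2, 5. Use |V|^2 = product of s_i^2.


Each vector v_i has |v_i|^2 = s_i^2
Squared scales: (-1)^2 = 1, (-2)^2 = 4, 5^2 = 25
|V|^2 = 1 * 4 * 25
= 100


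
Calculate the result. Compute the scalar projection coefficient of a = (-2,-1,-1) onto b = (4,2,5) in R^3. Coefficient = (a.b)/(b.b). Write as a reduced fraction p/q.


Projection coefficient = (a . b) / (b . b)
a . b = (-2)*4 + (-1)*2 + (-1)*5
= -8 + (-2) + (-5) = -15
b . b = 4^2 + 2^2 + 5^2
= 16 + 4 + 25 = 45
Coefficient = -15/45
In lowest terms: -1/3


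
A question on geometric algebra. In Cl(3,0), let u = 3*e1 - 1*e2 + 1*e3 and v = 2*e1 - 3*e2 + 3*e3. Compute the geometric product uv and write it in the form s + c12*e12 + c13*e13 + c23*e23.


In Cl(3,0): e_i^2 = 1, e_ie_j = -e_je_i for i != j.
Scalar part = u . v = 3*2 + (-1)*(-3) + 1*3
= 6 + 3 + 3 = 12
e12 coeff = 3*(-3) - (-1)*2 = -9 - (-2) = -7
e13 coeff = 3*3 - 1*2 = 9 - 2 = 7
e23 coeff = (-1)*3 - 1*(-3) = -3 - (-3) = 0
uv = 12 - 7*e12 + 7*e13 + 0*e23


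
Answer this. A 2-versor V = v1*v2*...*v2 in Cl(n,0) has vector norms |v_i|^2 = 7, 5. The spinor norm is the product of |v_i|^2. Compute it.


Spinor norm N(V) = |v1|^2 * |v2|^2 * ... * |v2|^2
= 7 * 5
Running product: 7, 35
N(V) = 35


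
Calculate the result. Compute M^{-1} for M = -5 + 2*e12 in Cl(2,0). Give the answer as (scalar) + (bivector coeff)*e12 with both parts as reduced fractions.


M = -5 + 2*e12, where e12^2 = -1.
Since M commutes with its reverse ~M = a - b*e12, M * ~M = a^2 - b^2*e12^2 = a^2 + b^2.
So M^{-1} = ~M / (a^2 + b^2) = (a - b*e12)/(a^2 + b^2).
a^2 + b^2 = 25 + 4 = 29
Scalar part = -5/29 = -5/29
Bivector coeff = -2/29 = -2/29
M^{-1} = -5/29 - 2/29*e12


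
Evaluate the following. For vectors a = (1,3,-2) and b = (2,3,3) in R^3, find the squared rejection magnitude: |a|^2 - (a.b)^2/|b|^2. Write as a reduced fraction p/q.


|a|^2 = 1^2 + 3^2 + (-2)^2 = 14
|b|^2 = 2^2 + 3^2 + 3^2 = 22
a . b = 1*2 + 3*3 + (-2)*3 = 5
(a.b)^2 = 5^2 = 25
|rej|^2 = 14 - 25/22
= (308 - 25)/22
= 283/22
In lowest terms: 283/22


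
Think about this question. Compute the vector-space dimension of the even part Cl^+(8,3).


Even subalgebra dimension = 2^(n-1)
n = 8 + 3 = 11
2^(11 - 1) = 2^10 = 1024
Verification: sum of C(11,k) for even k = 1 + 55 + 330 + 462 + 165 + 11 = 1024
Result = 1024


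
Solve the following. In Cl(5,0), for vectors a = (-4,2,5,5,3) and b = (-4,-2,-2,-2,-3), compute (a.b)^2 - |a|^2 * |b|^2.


a . b = (-4)*(-4) + 2*(-2) + 5*(-2) + 5*(-2) + 3*(-3)
= 16 + (-4) + (-10) + (-10) + (-9) = -17
|a|^2 = (-4)^2 + 2^2 + 5^2 + 5^2 + 3^2 = 79
|b|^2 = (-4)^2 + (-2)^2 + (-2)^2 + (-2)^2 + (-3)^2 = 37
(a.b)^2 = (-17)^2 = 289
|a|^2 * |b|^2 = 79 * 37 = 2923
Result = 289 - 2923 = -2634


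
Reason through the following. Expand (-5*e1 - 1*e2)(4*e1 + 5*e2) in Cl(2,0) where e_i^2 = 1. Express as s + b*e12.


Expand: (-5*e1 - 1*e2)(4*e1 + 5*e2)
= (-5)*4*e1e1 + (-5)*5*e1e2 + (-1)*4*e2e1 + (-1)*5*e2e2
Using e1^2 = e2^2 = 1, e2e1 = -e1e2:
Scalar part s = (-5)*4 + (-1)*5 = -20 + (-5) = -25
Bivector part b = (-5)*5 - (-1)*4 = -25 - (-4) = -21
uv = -25 - 21*e12


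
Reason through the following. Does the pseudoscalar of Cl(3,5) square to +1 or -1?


The pseudoscalar I = e1...e_n (product of all n generators) of Cl(p,q) satisfies I^2 = (-1)^(q + n(n-1)/2).
p = 3, q = 5, n = p + q = 8
n(n-1)/2 = 8 * 7 / 2 = 28
Exponent = q + n(n-1)/2 = 5 + 28 = 33
I^2 = (-1)^33 = -1


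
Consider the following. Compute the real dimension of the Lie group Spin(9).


Spin(n) double-covers SO(n); both have Lie algebra so(n) of dimension n(n-1)/2.
n = 9
n(n-1) = 9 * 8 = 72
dim Spin(9) = 72/2 = 36


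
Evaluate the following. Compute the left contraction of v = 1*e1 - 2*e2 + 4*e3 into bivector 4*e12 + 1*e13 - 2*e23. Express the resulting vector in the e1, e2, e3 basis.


Left contraction v _| B = <vB>_1 (grade-1 part of the geometric product vB).
Using e1_|e12 = e2, e2_|e12 = -e1, e1_|e13 = e3, e3_|e13 = -e1, e2_|e23 = e3, e3_|e23 = -e2:
e1 coeff: -v2*b12 - v3*b13 = -(-2)*(4) - (4)*(1) = 4
e2 coeff: v1*b12 - v3*b23 = (1)*(4) - (4)*(-2) = 12
e3 coeff: v1*b13 + v2*b23 = (1)*(1) + (-2)*(-2) = 5
v _| B = 4*e1 + 12*e2 + 5*e3


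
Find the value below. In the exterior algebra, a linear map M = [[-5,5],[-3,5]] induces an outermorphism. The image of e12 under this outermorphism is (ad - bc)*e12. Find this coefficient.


The outermorphism of a linear map f sends e1^e2 to f(e1)^f(e2).
f(e1) = -5*e1 - 3*e2
f(e2) = 5*e1 + 5*e2
f(e1) ^ f(e2) = (-5*e1 - 3*e2) ^ (5*e1 + 5*e2)
= (-5)*5*e12 + (-3)*5*e21
= (-25 - (-15))*e12
= -10*e12
Coefficient = -10


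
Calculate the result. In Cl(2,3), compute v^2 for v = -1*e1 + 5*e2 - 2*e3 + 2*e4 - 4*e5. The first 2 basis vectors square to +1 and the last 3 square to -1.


v^2 = sum of c_i^2 * e_i^2
Positive signature terms (e_i^2 = +1): (-1)^2 + 5^2 = 26
Negative signature terms (e_j^2 = -1): (-2)^2 + 2^2 + (-4)^2 = 24
v^2 = 26 - 24 = 2


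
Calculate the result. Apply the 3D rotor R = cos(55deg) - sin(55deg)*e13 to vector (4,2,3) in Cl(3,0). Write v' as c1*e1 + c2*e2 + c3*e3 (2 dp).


Rotor R = cos(55deg) - sin(55deg)*e13
Rotation angle theta = 2 * 55 = 110 degrees in the e13 plane (e1 -> e3).
The component perpendicular to the plane (e2) is invariant: v'_2 = v2 = 2.00
cos(110deg) = -0.3420, sin(110deg) = 0.9397
v'_1 = v1*cos(theta) - v3*sin(theta) = 4*(-0.3420) - 3*0.9397 = -4.19
v'_3 = v1*sin(theta) + v3*cos(theta) = 4*0.9397 + 3*(-0.3420) = 2.73
v' = -4.19*e1 + 2.00*e2 + 2.73*e3


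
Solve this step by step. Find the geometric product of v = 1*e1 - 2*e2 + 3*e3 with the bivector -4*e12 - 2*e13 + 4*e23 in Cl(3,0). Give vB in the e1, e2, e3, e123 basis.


vB has grade-1 (vector) and grade-3 (trivector) parts: vB = (v _| B) + (v ^ B).
Vector part <vB>_1:
  e1: -v2*b12 - v3*b13 = -(-2)*(-4) - (3)*(-2) = -2
  e2: v1*b12 - v3*b23 = (1)*(-4) - (3)*(4) = -16
  e3: v1*b13 + v2*b23 = (1)*(-2) + (-2)*(4) = -10
Trivector part <vB>_3:
  e123: v1*b23 - v2*b13 + v3*b12 = (1)*(4) - (-2)*(-2) + (3)*(-4) = -12
vB = -2*e1 - 16*e2 - 10*e3 - 12*e123


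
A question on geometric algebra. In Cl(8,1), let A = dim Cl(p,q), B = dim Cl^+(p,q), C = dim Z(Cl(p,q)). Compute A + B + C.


n = 8 + 1 = 9
Total dim = 2^9 = 512
Even subalgebra dim = 2^8 = 256
n is odd, so center dim = 2
Sum = 512 + 256 + 2 = 770


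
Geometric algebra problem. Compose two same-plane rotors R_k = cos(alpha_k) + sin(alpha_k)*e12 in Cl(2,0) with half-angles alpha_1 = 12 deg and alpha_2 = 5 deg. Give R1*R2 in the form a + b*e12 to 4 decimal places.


Same-plane rotors commute and their half-angles add:
R1*R2 = cos(a1 + a2) + sin(a1 + a2)*e12.
a1 + a2 = 12 + 5 = 17 deg
cos(17 deg) = 0.9563
sin(17 deg) = 0.2924
R1*R2 = 0.9563 + 0.2924*e12


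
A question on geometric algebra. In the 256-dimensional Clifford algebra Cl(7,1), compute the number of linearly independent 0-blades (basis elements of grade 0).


Number of grade-k basis blades in Cl(p,q) with n = p + q is C(n, k).
n = 7 + 1 = 8
C(8, 0) = 8! / (0! * 8!)
= 40320 / (1 * 40320)
= 1


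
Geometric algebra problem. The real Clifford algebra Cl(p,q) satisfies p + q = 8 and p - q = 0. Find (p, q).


We need p + q = 8 and p - q = 0.
Adding: 2p = 8 + 0 = 8, so p = 4.
Then q = 8 - 4 = 4.
(p, q) = (4, 4)


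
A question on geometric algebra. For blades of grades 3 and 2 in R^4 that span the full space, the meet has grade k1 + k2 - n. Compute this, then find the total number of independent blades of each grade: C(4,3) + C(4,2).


Meet grade = grade(A) + grade(B) - n
= 3 + 2 - 4 = 1
C(4,3) = 4
C(4,2) = 6
dim_A + dim_B = 4 + 6 = 10


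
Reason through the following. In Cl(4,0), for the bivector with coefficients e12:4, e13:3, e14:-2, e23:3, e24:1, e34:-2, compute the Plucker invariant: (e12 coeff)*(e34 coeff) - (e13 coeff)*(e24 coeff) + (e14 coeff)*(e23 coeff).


Plucker relation: af - be + cd
a*f = 4*(-2) = -8
b*e = 3*1 = 3
c*d = (-2)*3 = -6
af - be + cd = -8 - 3 + (-6)
= -17


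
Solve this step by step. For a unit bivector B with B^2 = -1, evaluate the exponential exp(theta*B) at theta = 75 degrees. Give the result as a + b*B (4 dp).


For a unit bivector B with B^2 = -1, the exponential series gives
e^(theta*B) = cos(theta) + sin(theta)*B (the GA analogue of Euler's formula).
theta = 75 degrees = 1.308997 rad
cos(75 deg) = 0.2588
sin(75 deg) = 0.9659
exp(theta*B) = 0.2588 + 0.9659*B


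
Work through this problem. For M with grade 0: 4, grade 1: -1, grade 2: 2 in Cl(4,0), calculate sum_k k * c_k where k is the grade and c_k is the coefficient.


Grade-weighted sum = sum of grade_k * coefficient_k
0*4 = 0
1*(-1) = -1
2*2 = 4
Total = 0 + (-1) + 4 = 3


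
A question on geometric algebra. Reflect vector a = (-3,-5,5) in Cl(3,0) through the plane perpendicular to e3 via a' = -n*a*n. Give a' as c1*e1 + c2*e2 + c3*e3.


Reflection formula: a' = -n*a*n, with n = e3 (unit vector, n^2 = 1).
For reflection through hyperplane perp to e3:
The component along e3 flips sign, others stay.
a = (-3, -5, 5)
a' = (-3, -5, -5)
a' = -3*e1 - 5*e2 - 5*e3


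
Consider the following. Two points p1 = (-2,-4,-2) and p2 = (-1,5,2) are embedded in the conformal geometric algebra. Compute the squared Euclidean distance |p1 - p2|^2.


p1 - p2 = (-1, -9, -4)
|p1 - p2|^2 = (-1)^2 + (-9)^2 + (-4)^2
= 1 + 81 + 16
= 98


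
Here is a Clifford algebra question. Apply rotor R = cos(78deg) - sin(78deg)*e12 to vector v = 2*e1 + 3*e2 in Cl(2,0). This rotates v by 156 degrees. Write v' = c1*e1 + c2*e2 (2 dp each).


Rotor R = cos(78deg) - sin(78deg)*e12
Rotation angle theta = 2 * 78 = 156 degrees
v' = R*v*~R rotates v by theta.
cos(156deg) = -0.9135, sin(156deg) = 0.4067
v'_1 = 2*cos(156deg) - 3*sin(156deg)
= 2*(-0.9135) - 3*0.4067
= -3.05
v'_2 = 2*sin(156deg) + 3*cos(156deg)
= 2*0.4067 + 3*(-0.9135)
= -1.93
v' = -3.05*e1 - 1.93*e2


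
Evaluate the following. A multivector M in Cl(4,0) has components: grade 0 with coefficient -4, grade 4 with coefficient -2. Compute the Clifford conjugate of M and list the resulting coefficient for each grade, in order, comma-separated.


Clifford conjugate sign for grade k: (-1)^(k(k+1)/2)
Grade 0: (-1)^(0*1/2) = (-1)^0 = 1, coeff -4 -> -4
Grade 4: (-1)^(4*5/2) = (-1)^10 = 1, coeff -2 -> -2
Conjugated coefficients: -4, -2


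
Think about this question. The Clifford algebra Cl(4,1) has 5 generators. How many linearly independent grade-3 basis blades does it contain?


Number of grade-k basis blades in Cl(p,q) with n = p + q is C(n, k).
n = 4 + 1 = 5
C(5, 3) = 5! / (3! * 2!)
= 120 / (6 * 2)
= 10


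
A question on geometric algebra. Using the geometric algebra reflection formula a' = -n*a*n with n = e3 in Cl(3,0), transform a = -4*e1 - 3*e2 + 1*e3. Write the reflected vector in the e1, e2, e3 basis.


Reflection formula: a' = -n*a*n, with n = e3 (unit vector, n^2 = 1).
For reflection through hyperplane perp to e3:
The component along e3 flips sign, others stay.
a = (-4, -3, 1)
a' = (-4, -3, -1)
a' = -4*e1 - 3*e2 - 1*e3


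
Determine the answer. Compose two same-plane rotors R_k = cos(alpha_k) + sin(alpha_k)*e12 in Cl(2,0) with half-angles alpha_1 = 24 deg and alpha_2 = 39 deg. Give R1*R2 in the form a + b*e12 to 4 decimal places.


Same-plane rotors commute and their half-angles add:
R1*R2 = cos(a1 + a2) + sin(a1 + a2)*e12.
a1 + a2 = 24 + 39 = 63 deg
cos(63 deg) = 0.4540
sin(63 deg) = 0.8910
R1*R2 = 0.4540 + 0.8910*e12


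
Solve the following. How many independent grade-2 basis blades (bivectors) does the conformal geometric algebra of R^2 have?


The conformal model of R^2 uses Cl(3,1) with m = 2 + 2 = 4 generators.
Number of grade-2 blades = C(m, 2) = C(4, 2)
= 4*3/2 = 6


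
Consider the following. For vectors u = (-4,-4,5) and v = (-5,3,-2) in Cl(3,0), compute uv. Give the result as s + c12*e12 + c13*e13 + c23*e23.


In Cl(3,0): e_i^2 = 1, e_ie_j = -e_je_i for i != j.
Scalar part = u . v = (-4)*(-5) + (-4)*3 + 5*(-2)
= 20 + (-12) + (-10) = -2
e12 coeff = (-4)*3 - (-4)*(-5) = -12 - 20 = -32
e13 coeff = (-4)*(-2) - 5*(-5) = 8 - (-25) = 33
e23 coeff = (-4)*(-2) - 5*3 = 8 - 15 = -7
uv = -2 - 32*e12 + 33*e13 - 7*e23


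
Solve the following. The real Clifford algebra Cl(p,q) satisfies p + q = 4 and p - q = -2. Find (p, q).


We need p + q = 4 and p - q = -2.
Adding: 2p = 4 + (-2) = 2, so p = 1.
Then q = 4 - 1 = 3.
(p, q) = (1, 3)


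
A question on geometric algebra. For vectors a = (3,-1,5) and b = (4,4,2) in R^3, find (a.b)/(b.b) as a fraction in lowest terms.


Projection coefficient = (a . b) / (b . b)
a . b = 3*4 + (-1)*4 + 5*2
= 12 + (-4) + 10 = 18
b . b = 4^2 + 4^2 + 2^2
= 16 + 16 + 4 = 36
Coefficient = 18/36
In lowest terms: 1/2


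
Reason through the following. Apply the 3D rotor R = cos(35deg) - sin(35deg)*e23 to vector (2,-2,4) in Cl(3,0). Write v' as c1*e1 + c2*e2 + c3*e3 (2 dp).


Rotor R = cos(35deg) - sin(35deg)*e23
Rotation angle theta = 2 * 35 = 70 degrees in the e23 plane (e2 -> e3).
The component perpendicular to the plane (e1) is invariant: v'_1 = v1 = 2.00
cos(70deg) = 0.3420, sin(70deg) = 0.9397
v'_2 = v2*cos(theta) - v3*sin(theta) = -2*0.3420 - 4*0.9397 = -4.44
v'_3 = v2*sin(theta) + v3*cos(theta) = -2*0.9397 + 4*0.3420 = -0.51
v' = 2.00*e1 - 4.44*e2 - 0.51*e3


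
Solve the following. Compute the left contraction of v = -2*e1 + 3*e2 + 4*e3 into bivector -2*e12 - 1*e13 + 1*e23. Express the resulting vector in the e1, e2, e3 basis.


Left contraction v _| B = <vB>_1 (grade-1 part of the geometric product vB).
Using e1_|e12 = e2, e2_|e12 = -e1, e1_|e13 = e3, e3_|e13 = -e1, e2_|e23 = e3, e3_|e23 = -e2:
e1 coeff: -v2*b12 - v3*b13 = -(3)*(-2) - (4)*(-1) = 10
e2 coeff: v1*b12 - v3*b23 = (-2)*(-2) - (4)*(1) = 0
e3 coeff: v1*b13 + v2*b23 = (-2)*(-1) + (3)*(1) = 5
v _| B = 10*e1 + 0*e2 + 5*e3


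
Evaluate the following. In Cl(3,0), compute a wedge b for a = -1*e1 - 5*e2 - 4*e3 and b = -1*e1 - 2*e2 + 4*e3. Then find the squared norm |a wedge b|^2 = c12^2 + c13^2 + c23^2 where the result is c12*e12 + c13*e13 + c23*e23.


a wedge b = (a1*b2 - a2*b1)*e12 + (a1*b3 - a3*b1)*e13 + (a2*b3 - a3*b2)*e23
e12 coeff: (-1)*(-2) - (-5)*(-1) = 2 - 5 = -3
e13 coeff: (-1)*4 - (-4)*(-1) = -4 - 4 = -8
e23 coeff: (-5)*4 - (-4)*(-2) = -20 - 8 = -28
|a wedge b|^2 = (-3)^2 + (-8)^2 + (-28)^2
= 9 + 64 + 784
= 857


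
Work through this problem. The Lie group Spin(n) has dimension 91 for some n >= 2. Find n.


dim Spin(n) = dim so(n) = n(n-1)/2.
Solve n(n-1)/2 = 91, i.e. n^2 - n - 182 = 0.
Discriminant = 1 + 8*91 = 729
n = (1 + sqrt(729))/2 = (1 + 27)/2 = 14


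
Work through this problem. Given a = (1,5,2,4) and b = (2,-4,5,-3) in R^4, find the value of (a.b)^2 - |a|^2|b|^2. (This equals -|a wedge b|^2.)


a . b = 1*2 + 5*(-4) + 2*5 + 4*(-3)
= 2 + (-20) + 10 + (-12) = -20
|a|^2 = 1^2 + 5^2 + 2^2 + 4^2 = 46
|b|^2 = 2^2 + (-4)^2 + 5^2 + (-3)^2 = 54
(a.b)^2 = (-20)^2 = 400
|a|^2 * |b|^2 = 46 * 54 = 2484
Result = 400 - 2484 = -2084


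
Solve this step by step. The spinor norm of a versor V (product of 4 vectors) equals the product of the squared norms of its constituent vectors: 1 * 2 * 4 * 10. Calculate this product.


Spinor norm N(V) = |v1|^2 * |v2|^2 * ... * |v4|^2
= 1 * 2 * 4 * 10
Running product: 1, 2, 8, 80
N(V) = 80


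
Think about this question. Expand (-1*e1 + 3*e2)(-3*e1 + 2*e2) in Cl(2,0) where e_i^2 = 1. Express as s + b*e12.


Expand: (-1*e1 + 3*e2)(-3*e1 + 2*e2)
= (-1)*(-3)*e1e1 + (-1)*2*e1e2 + 3*(-3)*e2e1 + 3*2*e2e2
Using e1^2 = e2^2 = 1, e2e1 = -e1e2:
Scalar part s = (-1)*(-3) + 3*2 = 3 + 6 = 9
Bivector part b = (-1)*2 - 3*(-3) = -2 - (-9) = 7
uv = 9 + 7*e12


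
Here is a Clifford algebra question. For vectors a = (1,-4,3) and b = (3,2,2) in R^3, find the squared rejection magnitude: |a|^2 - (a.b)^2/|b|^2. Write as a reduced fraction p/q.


|a|^2 = 1^2 + (-4)^2 + 3^2 = 26
|b|^2 = 3^2 + 2^2 + 2^2 = 17
a . b = 1*3 + (-4)*2 + 3*2 = 1
(a.b)^2 = 1^2 = 1
|rej|^2 = 26 - 1/17
= (442 - 1)/17
= 441/17
In lowest terms: 441/17


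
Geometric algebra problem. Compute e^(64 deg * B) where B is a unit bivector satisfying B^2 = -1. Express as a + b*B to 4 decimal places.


For a unit bivector B with B^2 = -1, the exponential series gives
e^(theta*B) = cos(theta) + sin(theta)*B (the GA analogue of Euler's formula).
theta = 64 degrees = 1.117011 rad
cos(64 deg) = 0.4384
sin(64 deg) = 0.8988
exp(theta*B) = 0.4384 + 0.8988*B


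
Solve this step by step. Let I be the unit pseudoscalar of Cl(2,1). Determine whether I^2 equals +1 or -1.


The pseudoscalar I = e1...e_n (product of all n generators) of Cl(p,q) satisfies I^2 = (-1)^(q + n(n-1)/2).
p = 2, q = 1, n = p + q = 3
n(n-1)/2 = 3 * 2 / 2 = 3
Exponent = q + n(n-1)/2 = 1 + 3 = 4
I^2 = (-1)^4 = +1


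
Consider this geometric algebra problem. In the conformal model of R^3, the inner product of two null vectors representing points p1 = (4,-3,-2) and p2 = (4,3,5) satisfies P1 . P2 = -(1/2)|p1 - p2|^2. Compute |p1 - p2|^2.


p1 - p2 = (0, -6, -7)
|p1 - p2|^2 = 0^2 + (-6)^2 + (-7)^2
= 0 + 36 + 49
= 85


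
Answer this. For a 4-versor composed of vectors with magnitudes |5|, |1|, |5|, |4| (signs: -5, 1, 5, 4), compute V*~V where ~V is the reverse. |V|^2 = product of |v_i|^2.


Each vector v_i has |v_i|^2 = s_i^2
Squared scales: (-5)^2 = 25, 1^2 = 1, 5^2 = 25, 4^2 = 16
|V|^2 = 25 * 1 * 25 * 16
= 10000


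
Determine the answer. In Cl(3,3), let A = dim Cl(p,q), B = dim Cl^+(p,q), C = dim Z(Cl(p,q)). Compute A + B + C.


n = 3 + 3 = 6
Total dim = 2^6 = 64
Even subalgebra dim = 2^5 = 32
n is even, so center dim = 1
Sum = 64 + 32 + 1 = 97


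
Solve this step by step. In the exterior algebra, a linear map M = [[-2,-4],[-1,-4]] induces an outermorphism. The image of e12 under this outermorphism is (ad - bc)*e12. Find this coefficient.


The outermorphism of a linear map f sends e1^e2 to f(e1)^f(e2).
f(e1) = -2*e1 - 1*e2
f(e2) = -4*e1 - 4*e2
f(e1) ^ f(e2) = (-2*e1 - 1*e2) ^ (-4*e1 - 4*e2)
= (-2)*(-4)*e12 + (-1)*(-4)*e21
= (8 - 4)*e12
= 4*e12
Coefficient = 4


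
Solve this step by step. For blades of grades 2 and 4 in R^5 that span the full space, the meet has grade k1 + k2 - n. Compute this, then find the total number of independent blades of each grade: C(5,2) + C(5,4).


Meet grade = grade(A) + grade(B) - n
= 2 + 4 - 5 = 1
C(5,2) = 10
C(5,4) = 5
dim_A + dim_B = 10 + 5 = 15


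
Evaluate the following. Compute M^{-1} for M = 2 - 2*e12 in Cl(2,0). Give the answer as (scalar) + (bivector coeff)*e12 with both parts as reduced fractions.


M = 2 - 2*e12, where e12^2 = -1.
Since M commutes with its reverse ~M = a - b*e12, M * ~M = a^2 - b^2*e12^2 = a^2 + b^2.
So M^{-1} = ~M / (a^2 + b^2) = (a - b*e12)/(a^2 + b^2).
a^2 + b^2 = 4 + 4 = 8
Scalar part = 2/8 = 1/4
Bivector coeff = 2/8 = 1/4
M^{-1} = 1/4 + 1/4*e12


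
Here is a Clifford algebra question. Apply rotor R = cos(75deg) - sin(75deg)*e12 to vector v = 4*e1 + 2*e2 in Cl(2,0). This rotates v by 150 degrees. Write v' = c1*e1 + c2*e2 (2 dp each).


Rotor R = cos(75deg) - sin(75deg)*e12
Rotation angle theta = 2 * 75 = 150 degrees
v' = R*v*~R rotates v by theta.
cos(150deg) = -0.8660, sin(150deg) = 0.5000
v'_1 = 4*cos(150deg) - 2*sin(150deg)
= 4*(-0.8660) - 2*0.5000
= -4.46
v'_2 = 4*sin(150deg) + 2*cos(150deg)
= 4*0.5000 + 2*(-0.8660)
= 0.27
v' = -4.46*e1 + 0.27*e2


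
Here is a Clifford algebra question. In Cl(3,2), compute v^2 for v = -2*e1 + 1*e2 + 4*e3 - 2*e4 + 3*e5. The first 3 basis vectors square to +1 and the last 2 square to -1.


v^2 = sum of c_i^2 * e_i^2
Positive signature terms (e_i^2 = +1): (-2)^2 + 1^2 + 4^2 = 21
Negative signature terms (e_j^2 = -1): (-2)^2 + 3^2 = 13
v^2 = 21 - 13 = 8


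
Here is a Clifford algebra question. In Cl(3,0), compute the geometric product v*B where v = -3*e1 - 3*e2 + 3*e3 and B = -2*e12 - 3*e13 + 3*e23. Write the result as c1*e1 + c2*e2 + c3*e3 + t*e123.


vB has grade-1 (vector) and grade-3 (trivector) parts: vB = (v _| B) + (v ^ B).
Vector part <vB>_1:
  e1: -v2*b12 - v3*b13 = -(-3)*(-2) - (3)*(-3) = 3
  e2: v1*b12 - v3*b23 = (-3)*(-2) - (3)*(3) = -3
  e3: v1*b13 + v2*b23 = (-3)*(-3) + (-3)*(3) = 0
Trivector part <vB>_3:
  e123: v1*b23 - v2*b13 + v3*b12 = (-3)*(3) - (-3)*(-3) + (3)*(-2) = -24
vB = 3*e1 - 3*e2 + 0*e3 - 24*e123


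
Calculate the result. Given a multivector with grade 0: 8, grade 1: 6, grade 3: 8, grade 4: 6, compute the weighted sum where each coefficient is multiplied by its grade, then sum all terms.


Grade-weighted sum = sum of grade_k * coefficient_k
0*8 = 0
1*6 = 6
3*8 = 24
4*6 = 24
Total = 0 + 6 + 24 + 24 = 54


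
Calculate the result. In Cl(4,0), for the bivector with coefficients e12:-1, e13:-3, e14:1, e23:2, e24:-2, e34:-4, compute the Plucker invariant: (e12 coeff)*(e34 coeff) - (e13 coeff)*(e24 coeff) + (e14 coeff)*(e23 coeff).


Plucker relation: af - be + cd
a*f = (-1)*(-4) = 4
b*e = (-3)*(-2) = 6
c*d = 1*2 = 2
af - be + cd = 4 - 6 + 2
= 0


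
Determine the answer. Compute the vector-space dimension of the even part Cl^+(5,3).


Even subalgebra dimension = 2^(n-1)
n = 5 + 3 = 8
2^(8 - 1) = 2^7 = 128
Verification: sum of C(8,k) for even k = 1 + 28 + 70 + 28 + 1 = 128
Result = 128


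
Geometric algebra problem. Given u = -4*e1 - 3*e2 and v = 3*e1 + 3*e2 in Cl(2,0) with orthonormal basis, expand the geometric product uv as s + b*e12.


Expand: (-4*e1 - 3*e2)(3*e1 + 3*e2)
= (-4)*3*e1e1 + (-4)*3*e1e2 + (-3)*3*e2e1 + (-3)*3*e2e2
Using e1^2 = e2^2 = 1, e2e1 = -e1e2:
Scalar part s = (-4)*3 + (-3)*3 = -12 + (-9) = -21
Bivector part b = (-4)*3 - (-3)*3 = -12 - (-9) = -3
uv = -21 - 3*e12


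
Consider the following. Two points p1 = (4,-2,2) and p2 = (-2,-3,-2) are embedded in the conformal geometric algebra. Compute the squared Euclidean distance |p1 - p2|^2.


p1 - p2 = (6, 1, 4)
|p1 - p2|^2 = 6^2 + 1^2 + 4^2
= 36 + 1 + 16
= 53


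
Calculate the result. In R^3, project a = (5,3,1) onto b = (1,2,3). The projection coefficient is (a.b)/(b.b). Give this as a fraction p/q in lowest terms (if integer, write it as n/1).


Projection coefficient = (a . b) / (b . b)
a . b = 5*1 + 3*2 + 1*3
= 5 + 6 + 3 = 14
b . b = 1^2 + 2^2 + 3^2
= 1 + 4 + 9 = 14
Coefficient = 14/14
In lowest terms: 1/1


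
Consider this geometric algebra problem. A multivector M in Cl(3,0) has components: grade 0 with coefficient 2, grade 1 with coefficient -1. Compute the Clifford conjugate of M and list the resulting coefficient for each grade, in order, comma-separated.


Clifford conjugate sign for grade k: (-1)^(k(k+1)/2)
Grade 0: (-1)^(0*1/2) = (-1)^0 = 1, coeff 2 -> 2
Grade 1: (-1)^(1*2/2) = (-1)^1 = -1, coeff -1 -> 1
Conjugated coefficients: 2, 1


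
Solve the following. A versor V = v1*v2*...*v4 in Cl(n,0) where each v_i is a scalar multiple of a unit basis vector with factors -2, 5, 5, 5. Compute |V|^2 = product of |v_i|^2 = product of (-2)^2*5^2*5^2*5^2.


Each vector v_i has |v_i|^2 = s_i^2
Squared scales: (-2)^2 = 4, 5^2 = 25, 5^2 = 25, 5^2 = 25
|V|^2 = 4 * 25 * 25 * 25
= 62500


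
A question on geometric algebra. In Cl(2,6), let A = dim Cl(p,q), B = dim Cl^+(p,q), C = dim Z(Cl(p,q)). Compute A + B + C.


n = 2 + 6 = 8
Total dim = 2^8 = 256
Even subalgebra dim = 2^7 = 128
n is even, so center dim = 1
Sum = 256 + 128 + 1 = 385


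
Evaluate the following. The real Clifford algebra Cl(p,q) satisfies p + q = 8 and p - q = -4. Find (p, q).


We need p + q = 8 and p - q = -4.
Adding: 2p = 8 + (-4) = 4, so p = 2.
Then q = 8 - 2 = 6.
(p, q) = (2, 6)


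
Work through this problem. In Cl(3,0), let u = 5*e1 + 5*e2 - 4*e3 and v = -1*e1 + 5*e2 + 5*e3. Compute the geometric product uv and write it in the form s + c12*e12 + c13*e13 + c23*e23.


In Cl(3,0): e_i^2 = 1, e_ie_j = -e_je_i for i != j.
Scalar part = u . v = 5*(-1) + 5*5 + (-4)*5
= -5 + 25 + (-20) = 0
e12 coeff = 5*5 - 5*(-1) = 25 - (-5) = 30
e13 coeff = 5*5 - (-4)*(-1) = 25 - 4 = 21
e23 coeff = 5*5 - (-4)*5 = 25 - (-20) = 45
uv = 0 + 30*e12 + 21*e13 + 45*e23


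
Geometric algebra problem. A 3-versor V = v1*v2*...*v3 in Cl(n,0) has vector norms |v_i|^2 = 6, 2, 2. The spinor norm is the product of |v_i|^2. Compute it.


Spinor norm N(V) = |v1|^2 * |v2|^2 * ... * |v3|^2
= 6 * 2 * 2
Running product: 6, 12, 24
N(V) = 24


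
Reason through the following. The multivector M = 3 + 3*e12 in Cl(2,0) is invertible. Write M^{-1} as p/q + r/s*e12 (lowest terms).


M = 3 + 3*e12, where e12^2 = -1.
Since M commutes with its reverse ~M = a - b*e12, M * ~M = a^2 - b^2*e12^2 = a^2 + b^2.
So M^{-1} = ~M / (a^2 + b^2) = (a - b*e12)/(a^2 + b^2).
a^2 + b^2 = 9 + 9 = 18
Scalar part = 3/18 = 1/6
Bivector coeff = -3/18 = -1/6
M^{-1} = 1/6 - 1/6*e12


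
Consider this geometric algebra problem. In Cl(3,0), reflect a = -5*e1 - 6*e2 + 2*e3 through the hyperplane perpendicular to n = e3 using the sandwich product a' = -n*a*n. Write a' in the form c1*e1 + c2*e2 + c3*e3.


Reflection formula: a' = -n*a*n, with n = e3 (unit vector, n^2 = 1).
For reflection through hyperplane perp to e3:
The component along e3 flips sign, others stay.
a = (-5, -6, 2)
a' = (-5, -6, -2)
a' = -5*e1 - 6*e2 - 2*e3


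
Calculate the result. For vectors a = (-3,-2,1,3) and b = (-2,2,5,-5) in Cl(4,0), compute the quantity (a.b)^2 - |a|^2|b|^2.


a . b = (-3)*(-2) + (-2)*2 + 1*5 + 3*(-5)
= 6 + (-4) + 5 + (-15) = -8
|a|^2 = (-3)^2 + (-2)^2 + 1^2 + 3^2 = 23
|b|^2 = (-2)^2 + 2^2 + 5^2 + (-5)^2 = 58
(a.b)^2 = (-8)^2 = 64
|a|^2 * |b|^2 = 23 * 58 = 1334
Result = 64 - 1334 = -1270


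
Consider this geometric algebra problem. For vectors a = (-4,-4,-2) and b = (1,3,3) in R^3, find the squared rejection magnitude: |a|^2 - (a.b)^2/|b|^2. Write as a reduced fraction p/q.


|a|^2 = (-4)^2 + (-4)^2 + (-2)^2 = 36
|b|^2 = 1^2 + 3^2 + 3^2 = 19
a . b = (-4)*1 + (-4)*3 + (-2)*3 = -22
(a.b)^2 = (-22)^2 = 484
|rej|^2 = 36 - 484/19
= (684 - 484)/19
= 200/19
In lowest terms: 200/19


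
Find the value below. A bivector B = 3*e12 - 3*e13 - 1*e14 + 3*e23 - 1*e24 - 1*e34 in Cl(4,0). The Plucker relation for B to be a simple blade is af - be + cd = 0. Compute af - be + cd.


Plucker relation: af - be + cd
a*f = 3*(-1) = -3
b*e = (-3)*(-1) = 3
c*d = (-1)*3 = -3
af - be + cd = -3 - 3 + (-3)
= -9


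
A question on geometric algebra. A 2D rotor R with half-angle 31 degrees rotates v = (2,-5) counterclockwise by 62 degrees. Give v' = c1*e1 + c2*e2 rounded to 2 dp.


Rotor R = cos(31deg) - sin(31deg)*e12
Rotation angle theta = 2 * 31 = 62 degrees
v' = R*v*~R rotates v by theta.
cos(62deg) = 0.4695, sin(62deg) = 0.8829
v'_1 = 2*cos(62deg) - (-5)*sin(62deg)
= 2*0.4695 - (-5)*0.8829
= 5.35
v'_2 = 2*sin(62deg) + (-5)*cos(62deg)
= 2*0.8829 + (-5)*0.4695
= -0.58
v' = 5.35*e1 - 0.58*e2


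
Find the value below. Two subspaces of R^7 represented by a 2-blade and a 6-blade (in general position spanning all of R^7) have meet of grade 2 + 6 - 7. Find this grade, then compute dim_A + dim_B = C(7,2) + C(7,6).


Meet grade = grade(A) + grade(B) - n
= 2 + 6 - 7 = 1
C(7,2) = 21
C(7,6) = 7
dim_A + dim_B = 21 + 7 = 28


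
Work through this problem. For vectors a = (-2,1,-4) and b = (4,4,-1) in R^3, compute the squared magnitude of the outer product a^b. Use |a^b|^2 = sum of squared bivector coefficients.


a wedge b = (a1*b2 - a2*b1)*e12 + (a1*b3 - a3*b1)*e13 + (a2*b3 - a3*b2)*e23
e12 coeff: (-2)*4 - 1*4 = -8 - 4 = -12
e13 coeff: (-2)*(-1) - (-4)*4 = 2 - (-16) = 18
e23 coeff: 1*(-1) - (-4)*4 = -1 - (-16) = 15
|a wedge b|^2 = (-12)^2 + 18^2 + 15^2
= 144 + 324 + 225
= 693


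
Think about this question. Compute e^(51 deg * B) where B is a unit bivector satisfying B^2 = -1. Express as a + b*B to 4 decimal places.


For a unit bivector B with B^2 = -1, the exponential series gives
e^(theta*B) = cos(theta) + sin(theta)*B (the GA analogue of Euler's formula).
theta = 51 degrees = 0.890118 rad
cos(51 deg) = 0.6293
sin(51 deg) = 0.7771
exp(theta*B) = 0.6293 + 0.7771*B


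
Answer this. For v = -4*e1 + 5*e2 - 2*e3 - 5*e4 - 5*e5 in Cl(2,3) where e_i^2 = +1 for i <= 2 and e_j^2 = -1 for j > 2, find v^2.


v^2 = sum of c_i^2 * e_i^2
Positive signature terms (e_i^2 = +1): (-4)^2 + 5^2 = 41
Negative signature terms (e_j^2 = -1): (-2)^2 + (-5)^2 + (-5)^2 = 54
v^2 = 41 - 54 = -13


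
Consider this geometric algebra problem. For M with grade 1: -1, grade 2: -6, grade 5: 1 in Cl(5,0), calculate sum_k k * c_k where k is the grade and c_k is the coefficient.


Grade-weighted sum = sum of grade_k * coefficient_k
1*(-1) = -1
2*(-6) = -12
5*1 = 5
Total = -1 + (-12) + 5 = -8


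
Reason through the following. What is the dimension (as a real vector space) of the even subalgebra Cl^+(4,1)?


Even subalgebra dimension = 2^(n-1)
n = 4 + 1 = 5
2^(5 - 1) = 2^4 = 16
Verification: sum of C(5,k) for even k = 1 + 10 + 5 = 16
Result = 16


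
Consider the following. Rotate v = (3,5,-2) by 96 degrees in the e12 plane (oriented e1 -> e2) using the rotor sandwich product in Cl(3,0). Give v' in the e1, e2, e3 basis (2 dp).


Rotor R = cos(48deg) - sin(48deg)*e12
Rotation angle theta = 2 * 48 = 96 degrees in the e12 plane (e1 -> e2).
The component perpendicular to the plane (e3) is invariant: v'_3 = v3 = -2.00
cos(96deg) = -0.1045, sin(96deg) = 0.9945
v'_1 = v1*cos(theta) - v2*sin(theta) = 3*(-0.1045) - 5*0.9945 = -5.29
v'_2 = v1*sin(theta) + v2*cos(theta) = 3*0.9945 + 5*(-0.1045) = 2.46
v' = -5.29*e1 + 2.46*e2 - 2.00*e3


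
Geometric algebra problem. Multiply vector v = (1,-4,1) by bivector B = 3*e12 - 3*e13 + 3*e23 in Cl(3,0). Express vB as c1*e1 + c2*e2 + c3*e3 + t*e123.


vB has grade-1 (vector) and grade-3 (trivector) parts: vB = (v _| B) + (v ^ B).
Vector part <vB>_1:
  e1: -v2*b12 - v3*b13 = -(-4)*(3) - (1)*(-3) = 15
  e2: v1*b12 - v3*b23 = (1)*(3) - (1)*(3) = 0
  e3: v1*b13 + v2*b23 = (1)*(-3) + (-4)*(3) = -15
Trivector part <vB>_3:
  e123: v1*b23 - v2*b13 + v3*b12 = (1)*(3) - (-4)*(-3) + (1)*(3) = -6
vB = 15*e1 + 0*e2 - 15*e3 - 6*e123


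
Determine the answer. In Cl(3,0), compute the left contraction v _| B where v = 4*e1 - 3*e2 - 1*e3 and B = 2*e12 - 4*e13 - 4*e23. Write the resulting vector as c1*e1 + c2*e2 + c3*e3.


Left contraction v _| B = <vB>_1 (grade-1 part of the geometric product vB).
Using e1_|e12 = e2, e2_|e12 = -e1, e1_|e13 = e3, e3_|e13 = -e1, e2_|e23 = e3, e3_|e23 = -e2:
e1 coeff: -v2*b12 - v3*b13 = -(-3)*(2) - (-1)*(-4) = 2
e2 coeff: v1*b12 - v3*b23 = (4)*(2) - (-1)*(-4) = 4
e3 coeff: v1*b13 + v2*b23 = (4)*(-4) + (-3)*(-4) = -4
v _| B = 2*e1 + 4*e2 - 4*e3


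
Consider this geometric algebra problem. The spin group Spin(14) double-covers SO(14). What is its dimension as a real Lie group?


Spin(n) double-covers SO(n); both have Lie algebra so(n) of dimension n(n-1)/2.
n = 14
n(n-1) = 14 * 13 = 182
dim Spin(14) = 182/2 = 91


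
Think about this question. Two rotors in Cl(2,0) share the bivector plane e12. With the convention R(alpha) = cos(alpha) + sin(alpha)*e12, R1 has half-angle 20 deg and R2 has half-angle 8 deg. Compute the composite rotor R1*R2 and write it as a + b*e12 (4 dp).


Same-plane rotors commute and their half-angles add:
R1*R2 = cos(a1 + a2) + sin(a1 + a2)*e12.
a1 + a2 = 20 + 8 = 28 deg
cos(28 deg) = 0.8829
sin(28 deg) = 0.4695
R1*R2 = 0.8829 + 0.4695*e12


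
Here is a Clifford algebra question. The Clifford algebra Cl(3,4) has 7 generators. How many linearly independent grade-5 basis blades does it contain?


Number of grade-k basis blades in Cl(p,q) with n = p + q is C(n, k).
n = 3 + 4 = 7
C(7, 5) = 7! / (5! * 2!)
= 5040 / (120 * 2)
= 21


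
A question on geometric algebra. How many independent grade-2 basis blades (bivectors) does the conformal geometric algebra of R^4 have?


The conformal model of R^4 uses Cl(5,1) with m = 4 + 2 = 6 generators.
Number of grade-2 blades = C(m, 2) = C(6, 2)
= 6*5/2 = 15


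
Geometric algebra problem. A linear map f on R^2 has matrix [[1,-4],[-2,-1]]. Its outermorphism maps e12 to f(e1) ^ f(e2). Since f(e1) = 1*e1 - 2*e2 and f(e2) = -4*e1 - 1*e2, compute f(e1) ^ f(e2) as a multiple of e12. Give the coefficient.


The outermorphism of a linear map f sends e1^e2 to f(e1)^f(e2).
f(e1) = 1*e1 - 2*e2
f(e2) = -4*e1 - 1*e2
f(e1) ^ f(e2) = (1*e1 - 2*e2) ^ (-4*e1 - 1*e2)
= 1*(-1)*e12 + (-2)*(-4)*e21
= (-1 - 8)*e12
= -9*e12
Coefficient = -9


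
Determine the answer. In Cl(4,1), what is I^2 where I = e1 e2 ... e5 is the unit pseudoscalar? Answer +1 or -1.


The pseudoscalar I = e1...e_n (product of all n generators) of Cl(p,q) satisfies I^2 = (-1)^(q + n(n-1)/2).
p = 4, q = 1, n = p + q = 5
n(n-1)/2 = 5 * 4 / 2 = 10
Exponent = q + n(n-1)/2 = 1 + 10 = 11
I^2 = (-1)^11 = -1


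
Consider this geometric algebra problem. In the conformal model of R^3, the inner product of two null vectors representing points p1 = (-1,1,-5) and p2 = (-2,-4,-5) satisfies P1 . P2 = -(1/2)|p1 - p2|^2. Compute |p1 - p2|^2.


p1 - p2 = (1, 5, 0)
|p1 - p2|^2 = 1^2 + 5^2 + 0^2
= 1 + 25 + 0
= 26


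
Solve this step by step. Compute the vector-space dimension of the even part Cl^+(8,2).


Even subalgebra dimension = 2^(n-1)
n = 8 + 2 = 10
2^(10 - 1) = 2^9 = 512
Verification: sum of C(10,k) for even k = 1 + 45 + 210 + 210 + 45 + 1 = 512
Result = 512


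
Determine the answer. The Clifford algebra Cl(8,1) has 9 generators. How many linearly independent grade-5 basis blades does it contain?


Number of grade-k basis blades in Cl(p,q) with n = p + q is C(n, k).
n = 8 + 1 = 9
C(9, 5) = 9! / (5! * 4!)
= 362880 / (120 * 24)
= 126


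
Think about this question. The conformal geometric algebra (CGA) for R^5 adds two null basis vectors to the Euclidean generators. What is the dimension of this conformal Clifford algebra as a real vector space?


The conformal model of R^5 uses Cl(6,1): the 5 Euclidean generators plus two extra orthogonal generators e+ (e+^2 = +1) and e- (e-^2 = -1), from which the null vectors e0, einf are built.
Number of generators m = 5 + 2 = 7.
dim Cl(p,q) = 2^m = 2^7 = 128


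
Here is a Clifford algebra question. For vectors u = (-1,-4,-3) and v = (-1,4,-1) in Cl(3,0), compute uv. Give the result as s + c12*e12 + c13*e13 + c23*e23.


In Cl(3,0): e_i^2 = 1, e_ie_j = -e_je_i for i != j.
Scalar part = u . v = (-1)*(-1) + (-4)*4 + (-3)*(-1)
= 1 + (-16) + 3 = -12
e12 coeff = (-1)*4 - (-4)*(-1) = -4 - 4 = -8
e13 coeff = (-1)*(-1) - (-3)*(-1) = 1 - 3 = -2
e23 coeff = (-4)*(-1) - (-3)*4 = 4 - (-12) = 16
uv = -12 - 8*e12 - 2*e13 + 16*e23


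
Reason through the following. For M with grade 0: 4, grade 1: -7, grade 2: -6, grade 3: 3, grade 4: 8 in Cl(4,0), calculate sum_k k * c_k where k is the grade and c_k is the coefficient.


Grade-weighted sum = sum of grade_k * coefficient_k
0*4 = 0
1*(-7) = -7
2*(-6) = -12
3*3 = 9
4*8 = 32
Total = 0 + (-7) + (-12) + 9 + 32 = 22


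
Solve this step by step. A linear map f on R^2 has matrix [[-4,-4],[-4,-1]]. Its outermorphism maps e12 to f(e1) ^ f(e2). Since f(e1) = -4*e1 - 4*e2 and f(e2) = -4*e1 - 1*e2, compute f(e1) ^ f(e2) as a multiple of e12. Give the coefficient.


The outermorphism of a linear map f sends e1^e2 to f(e1)^f(e2).
f(e1) = -4*e1 - 4*e2
f(e2) = -4*e1 - 1*e2
f(e1) ^ f(e2) = (-4*e1 - 4*e2) ^ (-4*e1 - 1*e2)
= (-4)*(-1)*e12 + (-4)*(-4)*e21
= (4 - 16)*e12
= -12*e12
Coefficient = -12


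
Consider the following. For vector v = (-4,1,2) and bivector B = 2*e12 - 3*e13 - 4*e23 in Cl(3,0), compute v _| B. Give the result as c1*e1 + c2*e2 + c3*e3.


Left contraction v _| B = <vB>_1 (grade-1 part of the geometric product vB).
Using e1_|e12 = e2, e2_|e12 = -e1, e1_|e13 = e3, e3_|e13 = -e1, e2_|e23 = e3, e3_|e23 = -e2:
e1 coeff: -v2*b12 - v3*b13 = -(1)*(2) - (2)*(-3) = 4
e2 coeff: v1*b12 - v3*b23 = (-4)*(2) - (2)*(-4) = 0
e3 coeff: v1*b13 + v2*b23 = (-4)*(-3) + (1)*(-4) = 8
v _| B = 4*e1 + 0*e2 + 8*e3


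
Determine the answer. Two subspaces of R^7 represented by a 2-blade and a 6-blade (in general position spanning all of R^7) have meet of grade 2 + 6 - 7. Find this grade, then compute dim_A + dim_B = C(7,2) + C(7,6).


Meet grade = grade(A) + grade(B) - n
= 2 + 6 - 7 = 1
C(7,2) = 21
C(7,6) = 7
dim_A + dim_B = 21 + 7 = 28


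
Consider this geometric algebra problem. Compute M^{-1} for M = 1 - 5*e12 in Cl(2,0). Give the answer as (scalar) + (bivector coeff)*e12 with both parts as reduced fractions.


M = 1 - 5*e12, where e12^2 = -1.
Since M commutes with its reverse ~M = a - b*e12, M * ~M = a^2 - b^2*e12^2 = a^2 + b^2.
So M^{-1} = ~M / (a^2 + b^2) = (a - b*e12)/(a^2 + b^2).
a^2 + b^2 = 1 + 25 = 26
Scalar part = 1/26 = 1/26
Bivector coeff = 5/26 = 5/26
M^{-1} = 1/26 + 5/26*e12


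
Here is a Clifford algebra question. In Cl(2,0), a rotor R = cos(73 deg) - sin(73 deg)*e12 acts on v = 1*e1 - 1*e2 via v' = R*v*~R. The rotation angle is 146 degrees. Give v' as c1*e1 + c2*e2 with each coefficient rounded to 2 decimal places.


Rotor R = cos(73deg) - sin(73deg)*e12
Rotation angle theta = 2 * 73 = 146 degrees
v' = R*v*~R rotates v by theta.
cos(146deg) = -0.8290, sin(146deg) = 0.5592
v'_1 = 1*cos(146deg) - (-1)*sin(146deg)
= 1*(-0.8290) - (-1)*0.5592
= -0.27
v'_2 = 1*sin(146deg) + (-1)*cos(146deg)
= 1*0.5592 + (-1)*(-0.8290)
= 1.39
v' = -0.27*e1 + 1.39*e2


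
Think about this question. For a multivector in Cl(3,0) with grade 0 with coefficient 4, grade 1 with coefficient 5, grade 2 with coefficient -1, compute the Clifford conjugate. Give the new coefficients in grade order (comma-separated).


Clifford conjugate sign for grade k: (-1)^(k(k+1)/2)
Grade 0: (-1)^(0*1/2) = (-1)^0 = 1, coeff 4 -> 4
Grade 1: (-1)^(1*2/2) = (-1)^1 = -1, coeff 5 -> -5
Grade 2: (-1)^(2*3/2) = (-1)^3 = -1, coeff -1 -> 1
Conjugated coefficients: 4, -5, 1


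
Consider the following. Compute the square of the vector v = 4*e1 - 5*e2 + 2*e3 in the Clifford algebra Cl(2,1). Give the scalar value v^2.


v^2 = sum of c_i^2 * e_i^2
Positive signature terms (e_i^2 = +1): 4^2 + (-5)^2 = 41
Negative signature terms (e_j^2 = -1): 2^2 = 4
v^2 = 41 - 4 = 37


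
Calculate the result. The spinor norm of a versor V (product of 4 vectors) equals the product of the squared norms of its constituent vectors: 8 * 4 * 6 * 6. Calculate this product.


Spinor norm N(V) = |v1|^2 * |v2|^2 * ... * |v4|^2
= 8 * 4 * 6 * 6
Running product: 8, 32, 192, 1152
N(V) = 1152


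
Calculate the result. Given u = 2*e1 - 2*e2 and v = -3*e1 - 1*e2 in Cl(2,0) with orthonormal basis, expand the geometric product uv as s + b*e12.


Expand: (2*e1 - 2*e2)(-3*e1 - 1*e2)
= 2*(-3)*e1e1 + 2*(-1)*e1e2 + (-2)*(-3)*e2e1 + (-2)*(-1)*e2e2
Using e1^2 = e2^2 = 1, e2e1 = -e1e2:
Scalar part s = 2*(-3) + (-2)*(-1) = -6 + 2 = -4
Bivector part b = 2*(-1) - (-2)*(-3) = -2 - 6 = -8
uv = -4 - 8*e12


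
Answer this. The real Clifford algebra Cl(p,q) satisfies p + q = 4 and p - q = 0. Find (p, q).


We need p + q = 4 and p - q = 0.
Adding: 2p = 4 + 0 = 4, so p = 2.
Then q = 4 - 2 = 2.
(p, q) = (2, 2)
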